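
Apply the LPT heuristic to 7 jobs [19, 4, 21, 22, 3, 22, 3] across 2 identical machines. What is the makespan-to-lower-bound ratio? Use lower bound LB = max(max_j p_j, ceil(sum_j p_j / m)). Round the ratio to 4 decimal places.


LPT order: [22, 22, 21, 19, 4, 3, 3]
Machine loads after assignment: [46, 48]
LPT makespan = 48
Lower bound = max(max_job, ceil(total/2)) = max(22, 47) = 47
Ratio = 48 / 47 = 1.0213

1.0213


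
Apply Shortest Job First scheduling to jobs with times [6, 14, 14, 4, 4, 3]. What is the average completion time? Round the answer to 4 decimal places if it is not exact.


SJF order (ascending): [3, 4, 4, 6, 14, 14]
Completion times:
  Job 1: burst=3, C=3
  Job 2: burst=4, C=7
  Job 3: burst=4, C=11
  Job 4: burst=6, C=17
  Job 5: burst=14, C=31
  Job 6: burst=14, C=45
Average completion = 114/6 = 19.0

19.0


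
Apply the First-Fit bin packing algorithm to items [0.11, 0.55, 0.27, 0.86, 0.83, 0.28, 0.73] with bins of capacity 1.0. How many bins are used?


Place items sequentially using First-Fit:
  Item 0.11 -> new Bin 1
  Item 0.55 -> Bin 1 (now 0.66)
  Item 0.27 -> Bin 1 (now 0.93)
  Item 0.86 -> new Bin 2
  Item 0.83 -> new Bin 3
  Item 0.28 -> new Bin 4
  Item 0.73 -> new Bin 5
Total bins used = 5

5


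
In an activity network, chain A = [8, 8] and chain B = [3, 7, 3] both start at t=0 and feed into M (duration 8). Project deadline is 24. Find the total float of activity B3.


Forward pass: ES(B3) = sum of predecessors on chain B = 10
EF = ES + duration = 10 + 3 = 13
Backward pass: LF(M) = deadline = 24; LS(M) = 24 - 8 = 16
LF(B3) = LS(M) - sum(successors on chain B) = 16 - 0 = 16
LS = LF - duration = 16 - 3 = 13
Total float = LS - ES = 13 - 10 = 3

3


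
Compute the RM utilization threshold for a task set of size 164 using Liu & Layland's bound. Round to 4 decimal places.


Compute 2^(1/164) = 1.0042354515
Subtract 1: 1.0042354515 - 1 = 0.0042354515
Multiply by n: 164 * 0.0042354515 = 0.6946140460
Round to 4 dp: 0.6946

0.6946


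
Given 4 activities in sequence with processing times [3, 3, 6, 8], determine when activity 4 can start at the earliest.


Activity 4 starts after activities 1 through 3 complete.
Predecessor durations: [3, 3, 6]
ES = 3 + 3 + 6 = 12

12


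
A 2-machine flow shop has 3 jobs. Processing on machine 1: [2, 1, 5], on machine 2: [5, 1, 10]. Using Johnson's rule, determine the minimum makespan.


Apply Johnson's rule:
  Group 1 (a <= b): [(2, 1, 1), (1, 2, 5), (3, 5, 10)]
  Group 2 (a > b): []
Optimal job order: [2, 1, 3]
Schedule:
  Job 2: M1 done at 1, M2 done at 2
  Job 1: M1 done at 3, M2 done at 8
  Job 3: M1 done at 8, M2 done at 18
Makespan = 18

18


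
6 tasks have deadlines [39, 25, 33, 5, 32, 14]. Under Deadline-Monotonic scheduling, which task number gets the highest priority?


Sort tasks by relative deadline (ascending):
  Task 4: deadline = 5
  Task 6: deadline = 14
  Task 2: deadline = 25
  Task 5: deadline = 32
  Task 3: deadline = 33
  Task 1: deadline = 39
Priority order (highest first): [4, 6, 2, 5, 3, 1]
Highest priority task = 4

4


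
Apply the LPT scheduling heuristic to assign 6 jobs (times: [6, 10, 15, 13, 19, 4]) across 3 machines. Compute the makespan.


Sort jobs in decreasing order (LPT): [19, 15, 13, 10, 6, 4]
Assign each job to the least loaded machine:
  Machine 1: jobs [19, 4], load = 23
  Machine 2: jobs [15, 6], load = 21
  Machine 3: jobs [13, 10], load = 23
Makespan = max load = 23

23


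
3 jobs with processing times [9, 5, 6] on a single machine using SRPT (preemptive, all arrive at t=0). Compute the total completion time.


Since all jobs arrive at t=0, SRPT equals SPT ordering.
SPT order: [5, 6, 9]
Completion times:
  Job 1: p=5, C=5
  Job 2: p=6, C=11
  Job 3: p=9, C=20
Total completion time = 5 + 11 + 20 = 36

36


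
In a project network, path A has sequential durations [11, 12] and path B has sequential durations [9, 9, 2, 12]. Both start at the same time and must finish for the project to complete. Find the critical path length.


Path A total = 11 + 12 = 23
Path B total = 9 + 9 + 2 + 12 = 32
Critical path = longest path = max(23, 32) = 32

32


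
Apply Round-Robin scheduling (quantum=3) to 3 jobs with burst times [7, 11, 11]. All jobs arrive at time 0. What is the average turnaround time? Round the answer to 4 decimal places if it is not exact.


Time quantum = 3
Execution trace:
  J1 runs 3 units, time = 3
  J2 runs 3 units, time = 6
  J3 runs 3 units, time = 9
  J1 runs 3 units, time = 12
  J2 runs 3 units, time = 15
  J3 runs 3 units, time = 18
  J1 runs 1 units, time = 19
  J2 runs 3 units, time = 22
  J3 runs 3 units, time = 25
  J2 runs 2 units, time = 27
  J3 runs 2 units, time = 29
Finish times: [19, 27, 29]
Average turnaround = 75/3 = 25.0

25.0


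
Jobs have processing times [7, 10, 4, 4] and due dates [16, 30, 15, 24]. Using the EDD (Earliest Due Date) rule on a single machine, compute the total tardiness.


Sort by due date (EDD order): [(4, 15), (7, 16), (4, 24), (10, 30)]
Compute completion times and tardiness:
  Job 1: p=4, d=15, C=4, tardiness=max(0,4-15)=0
  Job 2: p=7, d=16, C=11, tardiness=max(0,11-16)=0
  Job 3: p=4, d=24, C=15, tardiness=max(0,15-24)=0
  Job 4: p=10, d=30, C=25, tardiness=max(0,25-30)=0
Total tardiness = 0

0


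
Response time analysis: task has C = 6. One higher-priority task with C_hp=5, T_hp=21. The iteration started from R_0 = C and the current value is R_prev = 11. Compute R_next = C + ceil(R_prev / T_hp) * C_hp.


R_next = C + ceil(R_prev / T_hp) * C_hp
ceil(11 / 21) = ceil(0.5238) = 1
Interference = 1 * 5 = 5
R_next = 6 + 5 = 11
R_next = R_prev, so the iteration has converged (response time = 11).

11


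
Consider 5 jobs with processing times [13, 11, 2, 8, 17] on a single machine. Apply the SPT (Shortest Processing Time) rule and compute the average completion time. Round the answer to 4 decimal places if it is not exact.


Sort jobs by processing time (SPT order): [2, 8, 11, 13, 17]
Compute completion times sequentially:
  Job 1: processing = 2, completes at 2
  Job 2: processing = 8, completes at 10
  Job 3: processing = 11, completes at 21
  Job 4: processing = 13, completes at 34
  Job 5: processing = 17, completes at 51
Sum of completion times = 118
Average completion time = 118/5 = 23.6

23.6


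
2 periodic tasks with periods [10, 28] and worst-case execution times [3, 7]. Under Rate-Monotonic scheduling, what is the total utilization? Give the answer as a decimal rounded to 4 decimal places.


Compute individual utilizations (exact fractions):
  Task 1: C/T = 3/10 (approx. 0.3)
  Task 2: C/T = 7/28 = 1/4 (approx. 0.25)
Total utilization U = 3/10 + 1/4 = 11/20
Rounded to 4 decimal places: U = 0.5500
RM (Liu & Layland) bound for 2 tasks = 0.828427; compare with U = 11/20 (approx. 0.550000)
U <= bound, so schedulable by RM sufficient condition.

0.5500


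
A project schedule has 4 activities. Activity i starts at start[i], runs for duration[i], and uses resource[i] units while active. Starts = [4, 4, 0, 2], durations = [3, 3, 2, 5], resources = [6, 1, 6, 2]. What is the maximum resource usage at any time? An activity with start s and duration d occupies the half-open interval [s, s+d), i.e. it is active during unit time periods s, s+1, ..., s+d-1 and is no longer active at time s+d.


Each activity i is active on [start_i, start_i + duration_i).
Compute total resource usage per time slot:
  t=0: active resources = [6], total = 6
  t=1: active resources = [6], total = 6
  t=2: active resources = [2], total = 2
  t=3: active resources = [2], total = 2
  t=4: active resources = [6, 1, 2], total = 9
  t=5: active resources = [6, 1, 2], total = 9
  t=6: active resources = [6, 1, 2], total = 9
Peak resource demand = 9

9


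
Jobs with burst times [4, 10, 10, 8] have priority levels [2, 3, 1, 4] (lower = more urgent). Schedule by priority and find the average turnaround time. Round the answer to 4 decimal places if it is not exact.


Sort by priority (ascending = highest first):
Order: [(1, 10), (2, 4), (3, 10), (4, 8)]
Completion times:
  Priority 1, burst=10, C=10
  Priority 2, burst=4, C=14
  Priority 3, burst=10, C=24
  Priority 4, burst=8, C=32
Average turnaround = 80/4 = 20.0

20.0


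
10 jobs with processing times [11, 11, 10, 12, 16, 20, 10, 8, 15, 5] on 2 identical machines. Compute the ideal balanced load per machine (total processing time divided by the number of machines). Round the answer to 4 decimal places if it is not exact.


Total processing time = 11 + 11 + 10 + 12 + 16 + 20 + 10 + 8 + 15 + 5 = 118
Number of machines = 2
Ideal balanced load = 118 / 2 = 59.0

59.0


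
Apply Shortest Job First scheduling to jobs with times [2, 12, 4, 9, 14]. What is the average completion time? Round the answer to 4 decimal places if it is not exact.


SJF order (ascending): [2, 4, 9, 12, 14]
Completion times:
  Job 1: burst=2, C=2
  Job 2: burst=4, C=6
  Job 3: burst=9, C=15
  Job 4: burst=12, C=27
  Job 5: burst=14, C=41
Average completion = 91/5 = 18.2

18.2


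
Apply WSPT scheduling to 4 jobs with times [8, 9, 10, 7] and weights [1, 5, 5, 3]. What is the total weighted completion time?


Compute p/w ratios and sort ascending (WSPT): [(9, 5), (10, 5), (7, 3), (8, 1)]
Compute weighted completion times:
  Job (p=9,w=5): C=9, w*C=5*9=45
  Job (p=10,w=5): C=19, w*C=5*19=95
  Job (p=7,w=3): C=26, w*C=3*26=78
  Job (p=8,w=1): C=34, w*C=1*34=34
Total weighted completion time = 252

252


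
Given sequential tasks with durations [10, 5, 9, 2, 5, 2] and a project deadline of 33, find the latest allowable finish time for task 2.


LF(activity 2) = deadline - sum of successor durations
Successors: activities 3 through 6 with durations [9, 2, 5, 2]
Sum of successor durations = 18
LF = 33 - 18 = 15

15


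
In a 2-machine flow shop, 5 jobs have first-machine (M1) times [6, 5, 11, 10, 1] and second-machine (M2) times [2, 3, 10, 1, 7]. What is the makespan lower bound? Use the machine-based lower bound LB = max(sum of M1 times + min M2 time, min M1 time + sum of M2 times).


LB1 = sum(M1 times) + min(M2 times) = 33 + 1 = 34
LB2 = min(M1 times) + sum(M2 times) = 1 + 23 = 24
Lower bound = max(LB1, LB2) = max(34, 24) = 34

34


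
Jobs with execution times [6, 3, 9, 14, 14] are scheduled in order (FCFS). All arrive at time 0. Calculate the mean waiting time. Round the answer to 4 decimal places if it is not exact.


FCFS order (as given): [6, 3, 9, 14, 14]
Waiting times:
  Job 1: wait = 0
  Job 2: wait = 6
  Job 3: wait = 9
  Job 4: wait = 18
  Job 5: wait = 32
Sum of waiting times = 65
Average waiting time = 65/5 = 13.0

13.0


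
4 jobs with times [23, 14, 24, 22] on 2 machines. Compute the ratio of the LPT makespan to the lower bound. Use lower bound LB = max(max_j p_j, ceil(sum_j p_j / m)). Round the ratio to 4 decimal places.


LPT order: [24, 23, 22, 14]
Machine loads after assignment: [38, 45]
LPT makespan = 45
Lower bound = max(max_job, ceil(total/2)) = max(24, 42) = 42
Ratio = 45 / 42 = 1.0714

1.0714


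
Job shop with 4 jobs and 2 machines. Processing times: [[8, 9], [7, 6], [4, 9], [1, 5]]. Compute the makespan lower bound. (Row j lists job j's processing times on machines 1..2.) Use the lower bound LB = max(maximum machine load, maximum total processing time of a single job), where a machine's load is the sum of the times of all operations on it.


Machine loads:
  Machine 1: 8 + 7 + 4 + 1 = 20
  Machine 2: 9 + 6 + 9 + 5 = 29
Max machine load = 29
Job totals:
  Job 1: 17
  Job 2: 13
  Job 3: 13
  Job 4: 6
Max job total = 17
Lower bound = max(29, 17) = 29

29


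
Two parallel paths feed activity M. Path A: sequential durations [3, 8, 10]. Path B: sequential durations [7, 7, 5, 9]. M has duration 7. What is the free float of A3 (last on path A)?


ES(A3) = sum of predecessors on chain A = 11
EF(A3) = ES + duration = 11 + 10 = 21
Successor of A3 is M. ES(M) = max(sum(A), sum(B)) = max(21, 28) = 28
Free float = ES(successor) - EF(current) = 28 - 21 = 7

7


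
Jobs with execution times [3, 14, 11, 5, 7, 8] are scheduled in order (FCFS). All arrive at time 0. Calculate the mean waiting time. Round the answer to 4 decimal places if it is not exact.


FCFS order (as given): [3, 14, 11, 5, 7, 8]
Waiting times:
  Job 1: wait = 0
  Job 2: wait = 3
  Job 3: wait = 17
  Job 4: wait = 28
  Job 5: wait = 33
  Job 6: wait = 40
Sum of waiting times = 121
Average waiting time = 121/6 = 20.1667

20.1667


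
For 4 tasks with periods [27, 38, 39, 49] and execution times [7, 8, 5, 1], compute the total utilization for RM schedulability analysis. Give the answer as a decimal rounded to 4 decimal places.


Compute individual utilizations (exact fractions):
  Task 1: C/T = 7/27 (approx. 0.2593)
  Task 2: C/T = 8/38 = 4/19 (approx. 0.2105)
  Task 3: C/T = 5/39 (approx. 0.1282)
  Task 4: C/T = 1/49 (approx. 0.0204)
Total utilization U = 7/27 + 4/19 + 5/39 + 1/49 = 202081/326781
Rounded to 4 decimal places: U = 0.6184
RM (Liu & Layland) bound for 4 tasks = 0.756828; compare with U = 202081/326781 (approx. 0.618399)
U <= bound, so schedulable by RM sufficient condition.

0.6184


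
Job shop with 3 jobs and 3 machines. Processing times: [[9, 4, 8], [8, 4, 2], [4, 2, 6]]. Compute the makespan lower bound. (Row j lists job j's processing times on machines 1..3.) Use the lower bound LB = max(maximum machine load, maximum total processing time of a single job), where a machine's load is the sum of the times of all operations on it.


Machine loads:
  Machine 1: 9 + 8 + 4 = 21
  Machine 2: 4 + 4 + 2 = 10
  Machine 3: 8 + 2 + 6 = 16
Max machine load = 21
Job totals:
  Job 1: 21
  Job 2: 14
  Job 3: 12
Max job total = 21
Lower bound = max(21, 21) = 21

21


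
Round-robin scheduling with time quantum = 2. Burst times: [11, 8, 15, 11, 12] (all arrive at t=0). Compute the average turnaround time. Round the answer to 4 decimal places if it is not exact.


Time quantum = 2
Execution trace:
  J1 runs 2 units, time = 2
  J2 runs 2 units, time = 4
  J3 runs 2 units, time = 6
  J4 runs 2 units, time = 8
  J5 runs 2 units, time = 10
  J1 runs 2 units, time = 12
  J2 runs 2 units, time = 14
  J3 runs 2 units, time = 16
  J4 runs 2 units, time = 18
  J5 runs 2 units, time = 20
  J1 runs 2 units, time = 22
  J2 runs 2 units, time = 24
  J3 runs 2 units, time = 26
  J4 runs 2 units, time = 28
  J5 runs 2 units, time = 30
  J1 runs 2 units, time = 32
  J2 runs 2 units, time = 34
  J3 runs 2 units, time = 36
  J4 runs 2 units, time = 38
  J5 runs 2 units, time = 40
  J1 runs 2 units, time = 42
  J3 runs 2 units, time = 44
  J4 runs 2 units, time = 46
  J5 runs 2 units, time = 48
  J1 runs 1 units, time = 49
  J3 runs 2 units, time = 51
  J4 runs 1 units, time = 52
  J5 runs 2 units, time = 54
  J3 runs 2 units, time = 56
  J3 runs 1 units, time = 57
Finish times: [49, 34, 57, 52, 54]
Average turnaround = 246/5 = 49.2

49.2


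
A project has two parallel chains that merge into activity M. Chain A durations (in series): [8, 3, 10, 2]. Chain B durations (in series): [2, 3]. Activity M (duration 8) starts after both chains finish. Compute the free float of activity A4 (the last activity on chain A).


ES(A4) = sum of predecessors on chain A = 21
EF(A4) = ES + duration = 21 + 2 = 23
Successor of A4 is M. ES(M) = max(sum(A), sum(B)) = max(23, 5) = 23
Free float = ES(successor) - EF(current) = 23 - 23 = 0

0


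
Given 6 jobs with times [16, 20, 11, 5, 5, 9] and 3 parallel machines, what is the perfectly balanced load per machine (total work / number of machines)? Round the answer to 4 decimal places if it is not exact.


Total processing time = 16 + 20 + 11 + 5 + 5 + 9 = 66
Number of machines = 3
Ideal balanced load = 66 / 3 = 22.0

22.0


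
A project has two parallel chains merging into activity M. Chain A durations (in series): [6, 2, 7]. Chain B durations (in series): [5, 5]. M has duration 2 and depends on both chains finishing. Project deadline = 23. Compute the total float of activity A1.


Forward pass: ES(A1) = sum of predecessors on chain A = 0
EF = ES + duration = 0 + 6 = 6
Backward pass: LF(M) = deadline = 23; LS(M) = 23 - 2 = 21
LF(A1) = LS(M) - sum(successors on chain A) = 21 - 9 = 12
LS = LF - duration = 12 - 6 = 6
Total float = LS - ES = 6 - 0 = 6

6


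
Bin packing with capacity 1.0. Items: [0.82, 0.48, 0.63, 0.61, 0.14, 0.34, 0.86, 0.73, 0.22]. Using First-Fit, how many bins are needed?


Place items sequentially using First-Fit:
  Item 0.82 -> new Bin 1
  Item 0.48 -> new Bin 2
  Item 0.63 -> new Bin 3
  Item 0.61 -> new Bin 4
  Item 0.14 -> Bin 1 (now 0.96)
  Item 0.34 -> Bin 2 (now 0.82)
  Item 0.86 -> new Bin 5
  Item 0.73 -> new Bin 6
  Item 0.22 -> Bin 3 (now 0.85)
Total bins used = 6

6


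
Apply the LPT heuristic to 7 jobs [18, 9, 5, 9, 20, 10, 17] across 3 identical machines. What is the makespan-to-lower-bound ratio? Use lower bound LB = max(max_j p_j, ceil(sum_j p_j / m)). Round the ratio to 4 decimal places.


LPT order: [20, 18, 17, 10, 9, 9, 5]
Machine loads after assignment: [29, 32, 27]
LPT makespan = 32
Lower bound = max(max_job, ceil(total/3)) = max(20, 30) = 30
Ratio = 32 / 30 = 1.0667

1.0667


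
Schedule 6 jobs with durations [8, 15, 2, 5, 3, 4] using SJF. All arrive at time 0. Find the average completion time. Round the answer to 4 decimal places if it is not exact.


SJF order (ascending): [2, 3, 4, 5, 8, 15]
Completion times:
  Job 1: burst=2, C=2
  Job 2: burst=3, C=5
  Job 3: burst=4, C=9
  Job 4: burst=5, C=14
  Job 5: burst=8, C=22
  Job 6: burst=15, C=37
Average completion = 89/6 = 14.8333

14.8333


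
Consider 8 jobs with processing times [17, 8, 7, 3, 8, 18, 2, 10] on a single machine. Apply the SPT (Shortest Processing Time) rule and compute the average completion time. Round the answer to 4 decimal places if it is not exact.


Sort jobs by processing time (SPT order): [2, 3, 7, 8, 8, 10, 17, 18]
Compute completion times sequentially:
  Job 1: processing = 2, completes at 2
  Job 2: processing = 3, completes at 5
  Job 3: processing = 7, completes at 12
  Job 4: processing = 8, completes at 20
  Job 5: processing = 8, completes at 28
  Job 6: processing = 10, completes at 38
  Job 7: processing = 17, completes at 55
  Job 8: processing = 18, completes at 73
Sum of completion times = 233
Average completion time = 233/8 = 29.125

29.125


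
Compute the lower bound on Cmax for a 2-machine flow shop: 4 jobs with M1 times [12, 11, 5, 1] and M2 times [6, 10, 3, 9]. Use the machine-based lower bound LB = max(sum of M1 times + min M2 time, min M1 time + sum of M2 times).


LB1 = sum(M1 times) + min(M2 times) = 29 + 3 = 32
LB2 = min(M1 times) + sum(M2 times) = 1 + 28 = 29
Lower bound = max(LB1, LB2) = max(32, 29) = 32

32


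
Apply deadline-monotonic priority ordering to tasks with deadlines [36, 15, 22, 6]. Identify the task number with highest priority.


Sort tasks by relative deadline (ascending):
  Task 4: deadline = 6
  Task 2: deadline = 15
  Task 3: deadline = 22
  Task 1: deadline = 36
Priority order (highest first): [4, 2, 3, 1]
Highest priority task = 4

4


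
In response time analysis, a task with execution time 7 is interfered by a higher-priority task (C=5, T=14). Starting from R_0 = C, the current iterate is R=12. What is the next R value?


R_next = C + ceil(R_prev / T_hp) * C_hp
ceil(12 / 14) = ceil(0.8571) = 1
Interference = 1 * 5 = 5
R_next = 7 + 5 = 12
R_next = R_prev, so the iteration has converged (response time = 12).

12


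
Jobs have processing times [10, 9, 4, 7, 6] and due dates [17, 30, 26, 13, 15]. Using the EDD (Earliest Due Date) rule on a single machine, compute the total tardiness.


Sort by due date (EDD order): [(7, 13), (6, 15), (10, 17), (4, 26), (9, 30)]
Compute completion times and tardiness:
  Job 1: p=7, d=13, C=7, tardiness=max(0,7-13)=0
  Job 2: p=6, d=15, C=13, tardiness=max(0,13-15)=0
  Job 3: p=10, d=17, C=23, tardiness=max(0,23-17)=6
  Job 4: p=4, d=26, C=27, tardiness=max(0,27-26)=1
  Job 5: p=9, d=30, C=36, tardiness=max(0,36-30)=6
Total tardiness = 13

13


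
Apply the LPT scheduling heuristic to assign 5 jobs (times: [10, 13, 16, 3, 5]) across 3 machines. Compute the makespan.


Sort jobs in decreasing order (LPT): [16, 13, 10, 5, 3]
Assign each job to the least loaded machine:
  Machine 1: jobs [16], load = 16
  Machine 2: jobs [13, 3], load = 16
  Machine 3: jobs [10, 5], load = 15
Makespan = max load = 16

16


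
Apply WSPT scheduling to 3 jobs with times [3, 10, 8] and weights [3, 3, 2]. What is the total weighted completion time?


Compute p/w ratios and sort ascending (WSPT): [(3, 3), (10, 3), (8, 2)]
Compute weighted completion times:
  Job (p=3,w=3): C=3, w*C=3*3=9
  Job (p=10,w=3): C=13, w*C=3*13=39
  Job (p=8,w=2): C=21, w*C=2*21=42
Total weighted completion time = 90

90


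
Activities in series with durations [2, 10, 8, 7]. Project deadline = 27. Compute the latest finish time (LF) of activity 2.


LF(activity 2) = deadline - sum of successor durations
Successors: activities 3 through 4 with durations [8, 7]
Sum of successor durations = 15
LF = 27 - 15 = 12

12


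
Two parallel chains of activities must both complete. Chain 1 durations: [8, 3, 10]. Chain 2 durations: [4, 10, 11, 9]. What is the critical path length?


Path A total = 8 + 3 + 10 = 21
Path B total = 4 + 10 + 11 + 9 = 34
Critical path = longest path = max(21, 34) = 34

34


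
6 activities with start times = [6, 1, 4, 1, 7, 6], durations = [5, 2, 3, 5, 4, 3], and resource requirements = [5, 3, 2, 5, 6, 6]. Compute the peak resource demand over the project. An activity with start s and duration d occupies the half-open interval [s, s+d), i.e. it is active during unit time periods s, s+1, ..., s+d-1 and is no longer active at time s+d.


Each activity i is active on [start_i, start_i + duration_i).
Compute total resource usage per time slot:
  t=0: active resources = [], total = 0
  t=1: active resources = [3, 5], total = 8
  t=2: active resources = [3, 5], total = 8
  t=3: active resources = [5], total = 5
  t=4: active resources = [2, 5], total = 7
  t=5: active resources = [2, 5], total = 7
  t=6: active resources = [5, 2, 6], total = 13
  t=7: active resources = [5, 6, 6], total = 17
  t=8: active resources = [5, 6, 6], total = 17
  t=9: active resources = [5, 6], total = 11
  t=10: active resources = [5, 6], total = 11
Peak resource demand = 17

17


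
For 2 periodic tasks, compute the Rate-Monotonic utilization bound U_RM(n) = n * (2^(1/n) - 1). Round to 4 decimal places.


Compute 2^(1/2) = 1.4142135624
Subtract 1: 1.4142135624 - 1 = 0.4142135624
Multiply by n: 2 * 0.4142135624 = 0.8284271248
Round to 4 dp: 0.8284

0.8284


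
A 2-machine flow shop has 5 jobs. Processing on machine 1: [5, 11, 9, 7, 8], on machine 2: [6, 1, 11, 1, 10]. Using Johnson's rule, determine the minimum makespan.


Apply Johnson's rule:
  Group 1 (a <= b): [(1, 5, 6), (5, 8, 10), (3, 9, 11)]
  Group 2 (a > b): [(2, 11, 1), (4, 7, 1)]
Optimal job order: [1, 5, 3, 2, 4]
Schedule:
  Job 1: M1 done at 5, M2 done at 11
  Job 5: M1 done at 13, M2 done at 23
  Job 3: M1 done at 22, M2 done at 34
  Job 2: M1 done at 33, M2 done at 35
  Job 4: M1 done at 40, M2 done at 41
Makespan = 41

41


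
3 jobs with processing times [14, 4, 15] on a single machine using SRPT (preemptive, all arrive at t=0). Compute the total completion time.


Since all jobs arrive at t=0, SRPT equals SPT ordering.
SPT order: [4, 14, 15]
Completion times:
  Job 1: p=4, C=4
  Job 2: p=14, C=18
  Job 3: p=15, C=33
Total completion time = 4 + 18 + 33 = 55

55


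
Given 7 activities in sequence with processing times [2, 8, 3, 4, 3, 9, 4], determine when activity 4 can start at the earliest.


Activity 4 starts after activities 1 through 3 complete.
Predecessor durations: [2, 8, 3]
ES = 2 + 8 + 3 = 13

13


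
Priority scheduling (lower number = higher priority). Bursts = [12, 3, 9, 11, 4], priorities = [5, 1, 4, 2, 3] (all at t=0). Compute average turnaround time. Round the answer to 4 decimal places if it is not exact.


Sort by priority (ascending = highest first):
Order: [(1, 3), (2, 11), (3, 4), (4, 9), (5, 12)]
Completion times:
  Priority 1, burst=3, C=3
  Priority 2, burst=11, C=14
  Priority 3, burst=4, C=18
  Priority 4, burst=9, C=27
  Priority 5, burst=12, C=39
Average turnaround = 101/5 = 20.2

20.2


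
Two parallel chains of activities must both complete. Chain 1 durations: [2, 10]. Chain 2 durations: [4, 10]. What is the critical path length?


Path A total = 2 + 10 = 12
Path B total = 4 + 10 = 14
Critical path = longest path = max(12, 14) = 14

14


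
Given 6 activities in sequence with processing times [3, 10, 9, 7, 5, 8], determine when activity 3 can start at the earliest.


Activity 3 starts after activities 1 through 2 complete.
Predecessor durations: [3, 10]
ES = 3 + 10 = 13

13


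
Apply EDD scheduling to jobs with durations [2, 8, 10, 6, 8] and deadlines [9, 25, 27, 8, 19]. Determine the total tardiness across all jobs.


Sort by due date (EDD order): [(6, 8), (2, 9), (8, 19), (8, 25), (10, 27)]
Compute completion times and tardiness:
  Job 1: p=6, d=8, C=6, tardiness=max(0,6-8)=0
  Job 2: p=2, d=9, C=8, tardiness=max(0,8-9)=0
  Job 3: p=8, d=19, C=16, tardiness=max(0,16-19)=0
  Job 4: p=8, d=25, C=24, tardiness=max(0,24-25)=0
  Job 5: p=10, d=27, C=34, tardiness=max(0,34-27)=7
Total tardiness = 7

7


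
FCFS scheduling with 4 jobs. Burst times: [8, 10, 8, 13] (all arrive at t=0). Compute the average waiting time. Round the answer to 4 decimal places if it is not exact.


FCFS order (as given): [8, 10, 8, 13]
Waiting times:
  Job 1: wait = 0
  Job 2: wait = 8
  Job 3: wait = 18
  Job 4: wait = 26
Sum of waiting times = 52
Average waiting time = 52/4 = 13.0

13.0


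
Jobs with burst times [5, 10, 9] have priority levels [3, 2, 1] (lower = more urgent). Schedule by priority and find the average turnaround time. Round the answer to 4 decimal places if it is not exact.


Sort by priority (ascending = highest first):
Order: [(1, 9), (2, 10), (3, 5)]
Completion times:
  Priority 1, burst=9, C=9
  Priority 2, burst=10, C=19
  Priority 3, burst=5, C=24
Average turnaround = 52/3 = 17.3333

17.3333


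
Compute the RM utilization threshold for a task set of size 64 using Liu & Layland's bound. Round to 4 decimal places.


Compute 2^(1/64) = 1.0108892861
Subtract 1: 1.0108892861 - 1 = 0.0108892861
Multiply by n: 64 * 0.0108892861 = 0.6969143104
Round to 4 dp: 0.6969

0.6969


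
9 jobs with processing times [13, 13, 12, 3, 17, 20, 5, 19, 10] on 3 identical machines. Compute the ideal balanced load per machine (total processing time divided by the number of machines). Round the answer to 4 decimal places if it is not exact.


Total processing time = 13 + 13 + 12 + 3 + 17 + 20 + 5 + 19 + 10 = 112
Number of machines = 3
Ideal balanced load = 112 / 3 = 37.3333

37.3333


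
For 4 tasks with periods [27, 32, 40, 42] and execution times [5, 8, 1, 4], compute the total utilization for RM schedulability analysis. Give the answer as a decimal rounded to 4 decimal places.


Compute individual utilizations (exact fractions):
  Task 1: C/T = 5/27 (approx. 0.1852)
  Task 2: C/T = 8/32 = 1/4 (approx. 0.25)
  Task 3: C/T = 1/40 (approx. 0.025)
  Task 4: C/T = 4/42 = 2/21 (approx. 0.0952)
Total utilization U = 5/27 + 1/4 + 1/40 + 2/21 = 4199/7560
Rounded to 4 decimal places: U = 0.5554
RM (Liu & Layland) bound for 4 tasks = 0.756828; compare with U = 4199/7560 (approx. 0.555423)
U <= bound, so schedulable by RM sufficient condition.

0.5554


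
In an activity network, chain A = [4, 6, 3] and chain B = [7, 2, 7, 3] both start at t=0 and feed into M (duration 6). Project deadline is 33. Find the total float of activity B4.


Forward pass: ES(B4) = sum of predecessors on chain B = 16
EF = ES + duration = 16 + 3 = 19
Backward pass: LF(M) = deadline = 33; LS(M) = 33 - 6 = 27
LF(B4) = LS(M) - sum(successors on chain B) = 27 - 0 = 27
LS = LF - duration = 27 - 3 = 24
Total float = LS - ES = 24 - 16 = 8

8


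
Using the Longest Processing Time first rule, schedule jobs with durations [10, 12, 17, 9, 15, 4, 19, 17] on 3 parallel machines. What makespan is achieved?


Sort jobs in decreasing order (LPT): [19, 17, 17, 15, 12, 10, 9, 4]
Assign each job to the least loaded machine:
  Machine 1: jobs [19, 10, 9], load = 38
  Machine 2: jobs [17, 15], load = 32
  Machine 3: jobs [17, 12, 4], load = 33
Makespan = max load = 38

38


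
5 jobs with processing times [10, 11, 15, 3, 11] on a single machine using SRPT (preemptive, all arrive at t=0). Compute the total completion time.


Since all jobs arrive at t=0, SRPT equals SPT ordering.
SPT order: [3, 10, 11, 11, 15]
Completion times:
  Job 1: p=3, C=3
  Job 2: p=10, C=13
  Job 3: p=11, C=24
  Job 4: p=11, C=35
  Job 5: p=15, C=50
Total completion time = 3 + 13 + 24 + 35 + 50 = 125

125


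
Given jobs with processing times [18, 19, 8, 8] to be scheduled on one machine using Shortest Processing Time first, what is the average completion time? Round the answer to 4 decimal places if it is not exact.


Sort jobs by processing time (SPT order): [8, 8, 18, 19]
Compute completion times sequentially:
  Job 1: processing = 8, completes at 8
  Job 2: processing = 8, completes at 16
  Job 3: processing = 18, completes at 34
  Job 4: processing = 19, completes at 53
Sum of completion times = 111
Average completion time = 111/4 = 27.75

27.75


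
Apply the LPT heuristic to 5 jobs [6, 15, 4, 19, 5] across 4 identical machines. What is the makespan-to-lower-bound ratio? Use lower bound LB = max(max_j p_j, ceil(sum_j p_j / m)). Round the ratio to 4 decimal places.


LPT order: [19, 15, 6, 5, 4]
Machine loads after assignment: [19, 15, 6, 9]
LPT makespan = 19
Lower bound = max(max_job, ceil(total/4)) = max(19, 13) = 19
Ratio = 19 / 19 = 1.0

1.0


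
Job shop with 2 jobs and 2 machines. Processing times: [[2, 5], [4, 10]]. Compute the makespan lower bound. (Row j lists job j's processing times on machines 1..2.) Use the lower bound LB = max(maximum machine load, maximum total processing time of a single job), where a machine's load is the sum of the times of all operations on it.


Machine loads:
  Machine 1: 2 + 4 = 6
  Machine 2: 5 + 10 = 15
Max machine load = 15
Job totals:
  Job 1: 7
  Job 2: 14
Max job total = 14
Lower bound = max(15, 14) = 15

15


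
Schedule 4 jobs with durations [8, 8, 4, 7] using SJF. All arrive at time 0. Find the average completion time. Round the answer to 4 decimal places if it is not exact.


SJF order (ascending): [4, 7, 8, 8]
Completion times:
  Job 1: burst=4, C=4
  Job 2: burst=7, C=11
  Job 3: burst=8, C=19
  Job 4: burst=8, C=27
Average completion = 61/4 = 15.25

15.25


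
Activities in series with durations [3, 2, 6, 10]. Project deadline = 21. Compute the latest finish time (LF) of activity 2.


LF(activity 2) = deadline - sum of successor durations
Successors: activities 3 through 4 with durations [6, 10]
Sum of successor durations = 16
LF = 21 - 16 = 5

5


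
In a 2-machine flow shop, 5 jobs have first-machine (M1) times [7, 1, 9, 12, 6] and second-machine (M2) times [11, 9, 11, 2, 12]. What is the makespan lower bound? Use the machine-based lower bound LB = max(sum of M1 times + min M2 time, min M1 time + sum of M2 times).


LB1 = sum(M1 times) + min(M2 times) = 35 + 2 = 37
LB2 = min(M1 times) + sum(M2 times) = 1 + 45 = 46
Lower bound = max(LB1, LB2) = max(37, 46) = 46

46


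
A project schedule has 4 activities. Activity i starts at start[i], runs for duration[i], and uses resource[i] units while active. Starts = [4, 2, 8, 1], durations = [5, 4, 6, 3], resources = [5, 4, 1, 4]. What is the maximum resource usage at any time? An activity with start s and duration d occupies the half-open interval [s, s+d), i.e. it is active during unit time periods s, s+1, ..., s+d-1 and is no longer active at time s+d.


Each activity i is active on [start_i, start_i + duration_i).
Compute total resource usage per time slot:
  t=0: active resources = [], total = 0
  t=1: active resources = [4], total = 4
  t=2: active resources = [4, 4], total = 8
  t=3: active resources = [4, 4], total = 8
  t=4: active resources = [5, 4], total = 9
  t=5: active resources = [5, 4], total = 9
  t=6: active resources = [5], total = 5
  t=7: active resources = [5], total = 5
  t=8: active resources = [5, 1], total = 6
  t=9: active resources = [1], total = 1
  t=10: active resources = [1], total = 1
  t=11: active resources = [1], total = 1
  t=12: active resources = [1], total = 1
  t=13: active resources = [1], total = 1
Peak resource demand = 9

9


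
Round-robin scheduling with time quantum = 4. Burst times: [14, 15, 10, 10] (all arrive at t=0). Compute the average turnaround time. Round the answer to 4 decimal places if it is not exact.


Time quantum = 4
Execution trace:
  J1 runs 4 units, time = 4
  J2 runs 4 units, time = 8
  J3 runs 4 units, time = 12
  J4 runs 4 units, time = 16
  J1 runs 4 units, time = 20
  J2 runs 4 units, time = 24
  J3 runs 4 units, time = 28
  J4 runs 4 units, time = 32
  J1 runs 4 units, time = 36
  J2 runs 4 units, time = 40
  J3 runs 2 units, time = 42
  J4 runs 2 units, time = 44
  J1 runs 2 units, time = 46
  J2 runs 3 units, time = 49
Finish times: [46, 49, 42, 44]
Average turnaround = 181/4 = 45.25

45.25


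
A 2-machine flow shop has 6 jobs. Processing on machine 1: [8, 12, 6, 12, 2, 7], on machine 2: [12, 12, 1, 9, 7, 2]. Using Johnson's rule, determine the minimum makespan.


Apply Johnson's rule:
  Group 1 (a <= b): [(5, 2, 7), (1, 8, 12), (2, 12, 12)]
  Group 2 (a > b): [(4, 12, 9), (6, 7, 2), (3, 6, 1)]
Optimal job order: [5, 1, 2, 4, 6, 3]
Schedule:
  Job 5: M1 done at 2, M2 done at 9
  Job 1: M1 done at 10, M2 done at 22
  Job 2: M1 done at 22, M2 done at 34
  Job 4: M1 done at 34, M2 done at 43
  Job 6: M1 done at 41, M2 done at 45
  Job 3: M1 done at 47, M2 done at 48
Makespan = 48

48


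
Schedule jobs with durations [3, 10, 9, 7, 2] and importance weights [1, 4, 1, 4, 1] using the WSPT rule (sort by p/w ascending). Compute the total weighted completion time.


Compute p/w ratios and sort ascending (WSPT): [(7, 4), (2, 1), (10, 4), (3, 1), (9, 1)]
Compute weighted completion times:
  Job (p=7,w=4): C=7, w*C=4*7=28
  Job (p=2,w=1): C=9, w*C=1*9=9
  Job (p=10,w=4): C=19, w*C=4*19=76
  Job (p=3,w=1): C=22, w*C=1*22=22
  Job (p=9,w=1): C=31, w*C=1*31=31
Total weighted completion time = 166

166


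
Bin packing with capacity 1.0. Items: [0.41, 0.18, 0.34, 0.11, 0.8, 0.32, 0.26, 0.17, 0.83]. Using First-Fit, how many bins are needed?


Place items sequentially using First-Fit:
  Item 0.41 -> new Bin 1
  Item 0.18 -> Bin 1 (now 0.59)
  Item 0.34 -> Bin 1 (now 0.93)
  Item 0.11 -> new Bin 2
  Item 0.8 -> Bin 2 (now 0.91)
  Item 0.32 -> new Bin 3
  Item 0.26 -> Bin 3 (now 0.58)
  Item 0.17 -> Bin 3 (now 0.75)
  Item 0.83 -> new Bin 4
Total bins used = 4

4


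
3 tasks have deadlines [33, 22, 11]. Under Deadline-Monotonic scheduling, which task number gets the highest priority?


Sort tasks by relative deadline (ascending):
  Task 3: deadline = 11
  Task 2: deadline = 22
  Task 1: deadline = 33
Priority order (highest first): [3, 2, 1]
Highest priority task = 3

3


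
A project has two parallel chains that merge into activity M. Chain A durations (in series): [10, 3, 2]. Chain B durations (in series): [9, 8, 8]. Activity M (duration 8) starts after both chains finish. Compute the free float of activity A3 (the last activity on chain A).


ES(A3) = sum of predecessors on chain A = 13
EF(A3) = ES + duration = 13 + 2 = 15
Successor of A3 is M. ES(M) = max(sum(A), sum(B)) = max(15, 25) = 25
Free float = ES(successor) - EF(current) = 25 - 15 = 10

10


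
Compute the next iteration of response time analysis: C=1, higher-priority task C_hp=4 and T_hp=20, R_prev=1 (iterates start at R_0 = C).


R_next = C + ceil(R_prev / T_hp) * C_hp
ceil(1 / 20) = ceil(0.05) = 1
Interference = 1 * 4 = 4
R_next = 1 + 4 = 5

5


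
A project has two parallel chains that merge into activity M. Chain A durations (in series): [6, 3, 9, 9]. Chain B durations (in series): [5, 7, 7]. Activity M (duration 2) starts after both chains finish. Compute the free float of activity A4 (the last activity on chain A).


ES(A4) = sum of predecessors on chain A = 18
EF(A4) = ES + duration = 18 + 9 = 27
Successor of A4 is M. ES(M) = max(sum(A), sum(B)) = max(27, 19) = 27
Free float = ES(successor) - EF(current) = 27 - 27 = 0

0


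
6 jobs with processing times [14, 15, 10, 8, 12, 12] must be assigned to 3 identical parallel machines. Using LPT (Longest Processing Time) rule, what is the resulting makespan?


Sort jobs in decreasing order (LPT): [15, 14, 12, 12, 10, 8]
Assign each job to the least loaded machine:
  Machine 1: jobs [15, 8], load = 23
  Machine 2: jobs [14, 10], load = 24
  Machine 3: jobs [12, 12], load = 24
Makespan = max load = 24

24


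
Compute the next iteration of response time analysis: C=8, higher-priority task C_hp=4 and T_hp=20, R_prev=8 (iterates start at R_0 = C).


R_next = C + ceil(R_prev / T_hp) * C_hp
ceil(8 / 20) = ceil(0.4) = 1
Interference = 1 * 4 = 4
R_next = 8 + 4 = 12

12


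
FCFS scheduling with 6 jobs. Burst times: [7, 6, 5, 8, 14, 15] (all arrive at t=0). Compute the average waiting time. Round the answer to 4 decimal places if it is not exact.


FCFS order (as given): [7, 6, 5, 8, 14, 15]
Waiting times:
  Job 1: wait = 0
  Job 2: wait = 7
  Job 3: wait = 13
  Job 4: wait = 18
  Job 5: wait = 26
  Job 6: wait = 40
Sum of waiting times = 104
Average waiting time = 104/6 = 17.3333

17.3333


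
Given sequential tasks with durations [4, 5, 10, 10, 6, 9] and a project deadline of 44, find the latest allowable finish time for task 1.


LF(activity 1) = deadline - sum of successor durations
Successors: activities 2 through 6 with durations [5, 10, 10, 6, 9]
Sum of successor durations = 40
LF = 44 - 40 = 4

4


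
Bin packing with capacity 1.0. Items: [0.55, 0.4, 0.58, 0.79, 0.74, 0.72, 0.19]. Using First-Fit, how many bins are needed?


Place items sequentially using First-Fit:
  Item 0.55 -> new Bin 1
  Item 0.4 -> Bin 1 (now 0.95)
  Item 0.58 -> new Bin 2
  Item 0.79 -> new Bin 3
  Item 0.74 -> new Bin 4
  Item 0.72 -> new Bin 5
  Item 0.19 -> Bin 2 (now 0.77)
Total bins used = 5

5


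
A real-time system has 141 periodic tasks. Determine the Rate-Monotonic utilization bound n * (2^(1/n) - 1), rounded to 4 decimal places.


Compute 2^(1/141) = 1.0049280405
Subtract 1: 1.0049280405 - 1 = 0.0049280405
Multiply by n: 141 * 0.0049280405 = 0.6948537105
Round to 4 dp: 0.6949

0.6949


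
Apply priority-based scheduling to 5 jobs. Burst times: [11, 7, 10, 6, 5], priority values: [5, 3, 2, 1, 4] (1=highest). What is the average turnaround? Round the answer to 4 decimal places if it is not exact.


Sort by priority (ascending = highest first):
Order: [(1, 6), (2, 10), (3, 7), (4, 5), (5, 11)]
Completion times:
  Priority 1, burst=6, C=6
  Priority 2, burst=10, C=16
  Priority 3, burst=7, C=23
  Priority 4, burst=5, C=28
  Priority 5, burst=11, C=39
Average turnaround = 112/5 = 22.4

22.4


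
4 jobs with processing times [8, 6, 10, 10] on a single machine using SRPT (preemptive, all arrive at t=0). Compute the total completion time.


Since all jobs arrive at t=0, SRPT equals SPT ordering.
SPT order: [6, 8, 10, 10]
Completion times:
  Job 1: p=6, C=6
  Job 2: p=8, C=14
  Job 3: p=10, C=24
  Job 4: p=10, C=34
Total completion time = 6 + 14 + 24 + 34 = 78

78


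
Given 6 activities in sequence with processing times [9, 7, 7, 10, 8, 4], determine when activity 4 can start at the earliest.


Activity 4 starts after activities 1 through 3 complete.
Predecessor durations: [9, 7, 7]
ES = 9 + 7 + 7 = 23

23


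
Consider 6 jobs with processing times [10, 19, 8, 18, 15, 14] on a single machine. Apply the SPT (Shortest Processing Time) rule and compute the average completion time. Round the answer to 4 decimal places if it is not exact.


Sort jobs by processing time (SPT order): [8, 10, 14, 15, 18, 19]
Compute completion times sequentially:
  Job 1: processing = 8, completes at 8
  Job 2: processing = 10, completes at 18
  Job 3: processing = 14, completes at 32
  Job 4: processing = 15, completes at 47
  Job 5: processing = 18, completes at 65
  Job 6: processing = 19, completes at 84
Sum of completion times = 254
Average completion time = 254/6 = 42.3333

42.3333
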